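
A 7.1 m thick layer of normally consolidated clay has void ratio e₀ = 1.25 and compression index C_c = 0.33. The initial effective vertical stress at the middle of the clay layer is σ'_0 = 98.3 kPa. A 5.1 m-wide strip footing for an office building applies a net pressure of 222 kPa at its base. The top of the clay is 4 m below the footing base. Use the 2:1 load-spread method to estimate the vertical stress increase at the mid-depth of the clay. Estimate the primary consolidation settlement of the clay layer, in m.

S_c ≈ 0.293 m

Mid-depth of clay below the footing base: z = 4 + 7.1/2 = 7.55 m.
Stress increase at mid-clay by the 2:1 spreading method:
Δσ = qB/(B+z) = 222×5.1/(5.1+7.55) = 89.502 kPa
Final effective stress: σ'_f = σ'_0 + Δσ = 98.3 + 89.502 = 187.8 kPa.
Normally consolidated clay, so the full stress increment lies on the virgin compression line:
S_c = C_c·H/(1+e₀)·log₁₀(σ'_f/σ'_0) = 0.33×7.1/(1+1.25)×log₁₀(187.8/98.3)
    = 1.0413 × 0.28114 = 0.2928 m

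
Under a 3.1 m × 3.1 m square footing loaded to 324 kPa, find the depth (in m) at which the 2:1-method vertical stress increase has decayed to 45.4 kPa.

2:1 spreading — at depth z the loaded area has grown by z in each plan dimension:
qB²/(B+z)² = Δσ_z ⇒ z = B(√(q/Δσ_z) − 1) = 3.1×(√(324/45.4) − 1) = 5.181 m

z ≈ 5.18 m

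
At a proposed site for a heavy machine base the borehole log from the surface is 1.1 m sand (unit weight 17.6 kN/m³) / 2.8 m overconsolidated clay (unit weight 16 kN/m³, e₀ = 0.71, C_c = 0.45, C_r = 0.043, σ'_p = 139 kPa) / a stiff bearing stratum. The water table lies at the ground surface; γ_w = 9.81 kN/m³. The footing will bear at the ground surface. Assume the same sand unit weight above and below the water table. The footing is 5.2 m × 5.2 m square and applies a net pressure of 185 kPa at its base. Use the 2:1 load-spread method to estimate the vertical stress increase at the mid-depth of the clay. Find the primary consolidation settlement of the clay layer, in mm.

Mid-depth of clay below the ground surface: z = 1.1 + 2.8/2 = 2.5 m.
Total vertical stress at mid-clay: σ_v = 17.6×1.1 + 16×1.4 = 41.76 kPa.
Pore pressure: u = 9.81×(2.5 − 0) = 24.525 kPa.
Initial effective stress: σ'_0 = σ_v − u = 41.76 − 24.525 = 17.235 kPa.
Stress increase at mid-clay by the 2:1 spreading method:
Δσ = qBL/((B+z)(L+z)) = 185×5.2×5.2/((5.2+2.5)(5.2+2.5)) = 84.372 kPa
Final effective stress: σ'_f = 17.235 + 84.372 = 101.61 kPa.
σ'_f = 101.61 ≤ σ'_p = 139 kPa, so the clay remains overconsolidated and only the recompression index applies:
S_c = C_r·H/(1+e₀)·log₁₀(σ'_f/σ'_0) = 0.043×2.8/1.71×log₁₀(101.61/17.235)
    = 0.070408 × 0.77053 = 0.05425 m

S_c ≈ 54.3 mm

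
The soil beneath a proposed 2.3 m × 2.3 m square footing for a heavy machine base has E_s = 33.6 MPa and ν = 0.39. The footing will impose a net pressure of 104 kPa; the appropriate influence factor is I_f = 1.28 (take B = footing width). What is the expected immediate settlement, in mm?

S_e ≈ 7.73 mm

Immediate (elastic) settlement: S_e = q·B·(1−ν²)/E_s · I_f.
E_s = 33.6 MPa = 33600 kPa.
S_e = 104 × 2.3 × (1 − 0.39²) / 33600 × 1.28
    = 104 × 2.3 × 0.8479 / 33600 × 1.28
    = 0.007726 m = 7.726 mm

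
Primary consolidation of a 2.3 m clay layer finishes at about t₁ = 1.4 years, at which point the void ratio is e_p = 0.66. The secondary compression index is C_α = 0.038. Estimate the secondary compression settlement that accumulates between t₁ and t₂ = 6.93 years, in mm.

Secondary compression: S_s = C_α·H/(1+e_p)·log₁₀(t₂/t₁)
S_s = 0.038×2.3/(1+0.66)×log₁₀(6.93/1.4)
    = 0.05265 × 0.6946 = 0.03657 m

S_s ≈ 36.6 mm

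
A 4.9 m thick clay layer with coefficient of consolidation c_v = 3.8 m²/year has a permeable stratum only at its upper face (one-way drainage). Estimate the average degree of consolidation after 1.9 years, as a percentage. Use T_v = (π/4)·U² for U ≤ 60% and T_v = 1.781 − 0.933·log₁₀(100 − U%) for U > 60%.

Drainage path length: H_d = H = 4.9 m (single drainage).
T_v = c_v·t/H_d² = 3.8×1.9/4.9² = 0.30071.
T_v = 0.30071 corresponds to the U > 60% branch:
U = 1 − 10^((1.781 − T_v)/0.933)/100 = 0.614

U ≈ 61.4 %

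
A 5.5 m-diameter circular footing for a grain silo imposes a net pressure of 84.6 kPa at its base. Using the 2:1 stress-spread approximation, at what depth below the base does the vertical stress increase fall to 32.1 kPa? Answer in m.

z ≈ 3.43 m

2:1 spreading — at depth z the loaded area has grown by z in each plan dimension:
qD²/(D+z)² = Δσ_z ⇒ z = D(√(q/Δσ_z) − 1) = 5.5×(√(84.6/32.1) − 1) = 3.429 m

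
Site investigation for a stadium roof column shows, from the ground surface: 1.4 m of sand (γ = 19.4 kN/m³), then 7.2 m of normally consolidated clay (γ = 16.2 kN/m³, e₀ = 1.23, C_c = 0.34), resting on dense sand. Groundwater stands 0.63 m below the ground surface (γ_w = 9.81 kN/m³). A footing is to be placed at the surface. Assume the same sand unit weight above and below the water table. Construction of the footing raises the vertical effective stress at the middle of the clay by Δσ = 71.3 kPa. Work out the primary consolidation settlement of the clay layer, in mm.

S_c ≈ 469 mm

Mid-depth of clay below the ground surface: z = 1.4 + 7.2/2 = 5 m.
Total vertical stress at mid-clay: σ_v = 19.4×1.4 + 16.2×3.6 = 85.48 kPa.
Pore pressure: u = 9.81×(5 − 0.63) = 42.87 kPa.
Initial effective stress: σ'_0 = σ_v − u = 85.48 − 42.87 = 42.61 kPa.
Final effective stress: σ'_f = σ'_0 + Δσ = 42.61 + 71.3 = 113.91 kPa.
Normally consolidated clay, so the full stress increment lies on the virgin compression line:
S_c = C_c·H/(1+e₀)·log₁₀(σ'_f/σ'_0) = 0.34×7.2/(1+1.23)×log₁₀(113.91/42.61)
    = 1.0978 × 0.42705 = 0.4688 m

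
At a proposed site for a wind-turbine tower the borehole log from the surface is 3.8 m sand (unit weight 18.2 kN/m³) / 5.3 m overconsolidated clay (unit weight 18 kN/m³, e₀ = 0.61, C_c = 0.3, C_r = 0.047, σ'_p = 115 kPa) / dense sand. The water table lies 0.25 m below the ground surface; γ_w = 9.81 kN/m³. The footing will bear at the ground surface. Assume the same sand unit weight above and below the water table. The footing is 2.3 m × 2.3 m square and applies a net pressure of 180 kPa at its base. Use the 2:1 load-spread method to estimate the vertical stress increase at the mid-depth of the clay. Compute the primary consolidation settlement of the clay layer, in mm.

Mid-depth of clay below the ground surface: z = 3.8 + 5.3/2 = 6.45 m.
Total vertical stress at mid-clay: σ_v = 18.2×3.8 + 18×2.65 = 116.86 kPa.
Pore pressure: u = 9.81×(6.45 − 0.25) = 60.822 kPa.
Initial effective stress: σ'_0 = σ_v − u = 116.86 − 60.822 = 56.038 kPa.
Stress increase at mid-clay by the 2:1 spreading method:
Δσ = qBL/((B+z)(L+z)) = 180×2.3×2.3/((2.3+6.45)(2.3+6.45)) = 12.437 kPa
Final effective stress: σ'_f = 56.038 + 12.437 = 68.475 kPa.
σ'_f = 68.475 ≤ σ'_p = 115 kPa, so the clay remains overconsolidated and only the recompression index applies:
S_c = C_r·H/(1+e₀)·log₁₀(σ'_f/σ'_0) = 0.047×5.3/1.61×log₁₀(68.475/56.038)
    = 0.15472 × 0.087049 = 0.01347 m

S_c ≈ 13.5 mm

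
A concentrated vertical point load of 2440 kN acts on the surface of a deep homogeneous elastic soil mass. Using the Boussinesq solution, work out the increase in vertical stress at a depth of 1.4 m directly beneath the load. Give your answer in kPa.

Δσ_z ≈ 594 kPa

Boussinesq vertical stress below a point load on an elastic half-space:
Δσ_z = 3P/(2πz²) · [1 + (r/z)²]^(−5/2)
r/z = 0/1.4 = 0; [1+(r/z)²]^(−5/2) = 1.
Δσ_z = 3×2440/(2π×1.4²) × 1 = 594.39 × 1 = 594.4 kPa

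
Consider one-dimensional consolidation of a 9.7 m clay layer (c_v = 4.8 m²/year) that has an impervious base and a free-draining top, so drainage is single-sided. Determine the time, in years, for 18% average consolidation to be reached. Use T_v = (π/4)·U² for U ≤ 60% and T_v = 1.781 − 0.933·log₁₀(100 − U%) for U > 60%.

t ≈ 0.499 years

Drainage path length: H_d = H = 9.7 m (single drainage).
U ≤ 60%: T_v = (π/4)·U² = (π/4)×0.18² = 0.025447.
t = T_v·H_d²/c_v = 0.025447×9.7²/4.8 = 0.4988 years.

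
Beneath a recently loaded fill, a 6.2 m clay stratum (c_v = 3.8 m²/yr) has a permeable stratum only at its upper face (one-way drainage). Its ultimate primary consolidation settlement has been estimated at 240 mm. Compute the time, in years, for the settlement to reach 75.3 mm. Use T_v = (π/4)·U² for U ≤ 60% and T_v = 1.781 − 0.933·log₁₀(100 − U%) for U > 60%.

Drainage path length: H_d = H = 6.2 m (single drainage).
U = S(t)/S_ult = 75.3/240 = 0.3137.
U ≤ 60%: T_v = (π/4)·U² = (π/4)×0.31375² = 0.077314.
t = T_v·H_d²/c_v = 0.077314×6.2²/3.8 = 0.7821 years.

t ≈ 0.782 years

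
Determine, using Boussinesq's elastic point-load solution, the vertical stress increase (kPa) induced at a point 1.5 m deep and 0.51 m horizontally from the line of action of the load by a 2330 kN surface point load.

Δσ_z ≈ 376 kPa

Boussinesq vertical stress below a point load on an elastic half-space:
Δσ_z = 3P/(2πz²) · [1 + (r/z)²]^(−5/2)
r/z = 0.51/1.5 = 0.34; [1+(r/z)²]^(−5/2) = 0.76073.
Δσ_z = 3×2330/(2π×1.5²) × 0.76073 = 494.44 × 0.76073 = 376.1 kPa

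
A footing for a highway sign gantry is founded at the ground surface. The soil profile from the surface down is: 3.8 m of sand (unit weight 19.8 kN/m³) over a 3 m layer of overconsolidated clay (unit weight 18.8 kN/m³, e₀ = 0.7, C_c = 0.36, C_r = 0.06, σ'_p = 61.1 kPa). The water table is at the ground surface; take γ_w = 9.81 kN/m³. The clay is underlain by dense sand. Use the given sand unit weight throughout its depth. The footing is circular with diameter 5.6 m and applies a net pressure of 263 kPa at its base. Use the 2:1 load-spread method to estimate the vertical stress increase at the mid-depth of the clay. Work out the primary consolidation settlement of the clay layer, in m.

Mid-depth of clay below the ground surface: z = 3.8 + 3/2 = 5.3 m.
Total vertical stress at mid-clay: σ_v = 19.8×3.8 + 18.8×1.5 = 103.44 kPa.
Pore pressure: u = 9.81×(5.3 − 0) = 51.993 kPa.
Initial effective stress: σ'_0 = σ_v − u = 103.44 − 51.993 = 51.447 kPa.
Stress increase at mid-clay by the 2:1 spreading method:
Δσ ≈ qD²/(D+z)² = 263×5.6²/(5.6+5.3)² = 69.419 kPa
Final effective stress: σ'_f = 51.447 + 69.419 = 120.87 kPa.
σ'_f = 120.87 > σ'_p = 61.1 kPa, so the stress path crosses the preconsolidation pressure — recompression up to σ'_p, then virgin compression beyond:
S_c = H/(1+e₀)·[C_r·log₁₀(σ'_p/σ'_0) + C_c·log₁₀(σ'_f/σ'_p)]
    = 3/1.7 × [0.06×log₁₀(61.1/51.447) + 0.36×log₁₀(120.87/61.1)]
    = 1.7647 × [0.0044809 + 0.10666] = 0.1961 m

S_c ≈ 0.196 m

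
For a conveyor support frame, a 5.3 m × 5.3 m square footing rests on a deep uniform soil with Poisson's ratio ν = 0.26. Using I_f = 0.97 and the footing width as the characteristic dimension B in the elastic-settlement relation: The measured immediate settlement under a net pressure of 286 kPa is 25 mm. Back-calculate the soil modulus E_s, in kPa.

S_e = q·B·(1−ν²)/E_s · I_f  ⇒  E_s = q·B·(1−ν²)·I_f / S_e.
E_s = 286 × 5.3 × 0.9324 × 0.97 / 0.025 = 54840 kPa

E_s ≈ 54800 kPa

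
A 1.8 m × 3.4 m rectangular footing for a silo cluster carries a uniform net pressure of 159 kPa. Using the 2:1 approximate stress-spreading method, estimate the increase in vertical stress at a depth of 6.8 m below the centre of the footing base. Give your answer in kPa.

By the 2:1 method the load spreads at 1 horizontal : 2 vertical, so at depth z the loaded area has grown by z in each plan dimension:
Δσ = qBL/((B+z)(L+z)) = 159×1.8×3.4/((1.8+6.8)(3.4+6.8)) = 11.093 kPa

Δσ_z ≈ 11.1 kPa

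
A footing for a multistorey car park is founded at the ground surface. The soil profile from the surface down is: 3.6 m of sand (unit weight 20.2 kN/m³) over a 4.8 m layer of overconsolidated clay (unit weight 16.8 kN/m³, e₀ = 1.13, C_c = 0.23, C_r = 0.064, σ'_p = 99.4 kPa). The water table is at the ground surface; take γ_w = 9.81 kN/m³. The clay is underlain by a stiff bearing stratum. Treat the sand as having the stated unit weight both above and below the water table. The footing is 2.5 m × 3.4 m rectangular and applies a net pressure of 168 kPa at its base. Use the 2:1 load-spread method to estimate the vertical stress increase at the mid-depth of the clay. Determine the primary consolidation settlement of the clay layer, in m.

S_c ≈ 0.0179 m

Mid-depth of clay below the ground surface: z = 3.6 + 4.8/2 = 6 m.
Total vertical stress at mid-clay: σ_v = 20.2×3.6 + 16.8×2.4 = 113.04 kPa.
Pore pressure: u = 9.81×(6 − 0) = 58.86 kPa.
Initial effective stress: σ'_0 = σ_v − u = 113.04 − 58.86 = 54.18 kPa.
Stress increase at mid-clay by the 2:1 spreading method:
Δσ = qBL/((B+z)(L+z)) = 168×2.5×3.4/((2.5+6)(3.4+6)) = 17.872 kPa
Final effective stress: σ'_f = 54.18 + 17.872 = 72.052 kPa.
σ'_f = 72.052 ≤ σ'_p = 99.4 kPa, so the clay remains overconsolidated and only the recompression index applies:
S_c = C_r·H/(1+e₀)·log₁₀(σ'_f/σ'_0) = 0.064×4.8/2.13×log₁₀(72.052/54.18)
    = 0.14422 × 0.12381 = 0.01786 m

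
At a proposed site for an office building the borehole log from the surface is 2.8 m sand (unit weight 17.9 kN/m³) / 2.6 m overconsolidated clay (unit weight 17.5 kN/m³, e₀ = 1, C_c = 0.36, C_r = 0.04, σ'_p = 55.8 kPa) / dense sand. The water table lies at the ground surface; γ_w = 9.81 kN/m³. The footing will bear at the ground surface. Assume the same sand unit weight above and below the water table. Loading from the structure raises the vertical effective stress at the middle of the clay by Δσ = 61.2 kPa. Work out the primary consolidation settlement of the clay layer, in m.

S_c ≈ 0.118 m

Mid-depth of clay below the ground surface: z = 2.8 + 2.6/2 = 4.1 m.
Total vertical stress at mid-clay: σ_v = 17.9×2.8 + 17.5×1.3 = 72.87 kPa.
Pore pressure: u = 9.81×(4.1 − 0) = 40.221 kPa.
Initial effective stress: σ'_0 = σ_v − u = 72.87 − 40.221 = 32.649 kPa.
Final effective stress: σ'_f = 32.649 + 61.2 = 93.849 kPa.
σ'_f = 93.849 > σ'_p = 55.8 kPa, so the stress path crosses the preconsolidation pressure — recompression up to σ'_p, then virgin compression beyond:
S_c = H/(1+e₀)·[C_r·log₁₀(σ'_p/σ'_0) + C_c·log₁₀(σ'_f/σ'_p)]
    = 2.6/2 × [0.04×log₁₀(55.8/32.649) + 0.36×log₁₀(93.849/55.8)]
    = 1.3 × [0.0093106 + 0.081286] = 0.1178 m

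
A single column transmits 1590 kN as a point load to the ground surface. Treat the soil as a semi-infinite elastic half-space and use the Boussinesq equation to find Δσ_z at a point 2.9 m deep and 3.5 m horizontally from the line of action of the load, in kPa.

Boussinesq vertical stress below a point load on an elastic half-space:
Δσ_z = 3P/(2πz²) · [1 + (r/z)²]^(−5/2)
r/z = 3.5/2.9 = 1.2069; [1+(r/z)²]^(−5/2) = 0.10572.
Δσ_z = 3×1590/(2π×2.9²) × 0.10572 = 90.27 × 0.10572 = 9.543 kPa

Δσ_z ≈ 9.54 kPa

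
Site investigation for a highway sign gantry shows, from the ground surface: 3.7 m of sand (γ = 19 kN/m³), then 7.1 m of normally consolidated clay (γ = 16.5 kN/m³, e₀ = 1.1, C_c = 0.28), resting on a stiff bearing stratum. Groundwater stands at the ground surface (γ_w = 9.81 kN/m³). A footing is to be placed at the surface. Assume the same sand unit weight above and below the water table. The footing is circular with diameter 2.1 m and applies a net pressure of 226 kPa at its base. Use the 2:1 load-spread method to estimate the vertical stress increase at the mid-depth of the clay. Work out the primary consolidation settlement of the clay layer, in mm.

S_c ≈ 74.1 mm

Mid-depth of clay below the ground surface: z = 3.7 + 7.1/2 = 7.25 m.
Total vertical stress at mid-clay: σ_v = 19×3.7 + 16.5×3.55 = 128.88 kPa.
Pore pressure: u = 9.81×(7.25 − 0) = 71.123 kPa.
Initial effective stress: σ'_0 = σ_v − u = 128.88 − 71.123 = 57.757 kPa.
Stress increase at mid-clay by the 2:1 spreading method:
Δσ ≈ qD²/(D+z)² = 226×2.1²/(2.1+7.25)² = 11.4 kPa
Final effective stress: σ'_f = σ'_0 + Δσ = 57.757 + 11.4 = 69.157 kPa.
Normally consolidated clay, so the full stress increment lies on the virgin compression line:
S_c = C_c·H/(1+e₀)·log₁₀(σ'_f/σ'_0) = 0.28×7.1/(1+1.1)×log₁₀(69.157/57.757)
    = 0.94667 × 0.078232 = 0.07406 m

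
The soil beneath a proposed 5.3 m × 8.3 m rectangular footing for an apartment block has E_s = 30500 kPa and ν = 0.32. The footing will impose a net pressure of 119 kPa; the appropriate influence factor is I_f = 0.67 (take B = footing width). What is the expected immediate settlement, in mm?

Immediate (elastic) settlement: S_e = q·B·(1−ν²)/E_s · I_f.
S_e = 119 × 5.3 × (1 − 0.32²) / 30500 × 0.67
    = 119 × 5.3 × 0.8976 / 30500 × 0.67
    = 0.01244 m = 12.44 mm

S_e ≈ 12.4 mm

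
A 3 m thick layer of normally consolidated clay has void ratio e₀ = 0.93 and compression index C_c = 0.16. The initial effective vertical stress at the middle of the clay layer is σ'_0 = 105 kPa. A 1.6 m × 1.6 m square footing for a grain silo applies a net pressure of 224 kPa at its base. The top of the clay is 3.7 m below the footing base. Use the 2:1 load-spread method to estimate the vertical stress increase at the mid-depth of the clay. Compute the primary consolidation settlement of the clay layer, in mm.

S_c ≈ 12.1 mm

Mid-depth of clay below the footing base: z = 3.7 + 3/2 = 5.2 m.
Stress increase at mid-clay by the 2:1 spreading method:
Δσ = qBL/((B+z)(L+z)) = 224×1.6×1.6/((1.6+5.2)(1.6+5.2)) = 12.401 kPa
Final effective stress: σ'_f = σ'_0 + Δσ = 105 + 12.401 = 117.4 kPa.
Normally consolidated clay, so the full stress increment lies on the virgin compression line:
S_c = C_c·H/(1+e₀)·log₁₀(σ'_f/σ'_0) = 0.16×3/(1+0.93)×log₁₀(117.4/105)
    = 0.2487 × 0.048479 = 0.01206 m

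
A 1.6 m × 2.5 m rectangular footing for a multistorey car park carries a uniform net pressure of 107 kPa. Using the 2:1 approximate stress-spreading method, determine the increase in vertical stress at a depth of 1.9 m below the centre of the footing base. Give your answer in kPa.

By the 2:1 method the load spreads at 1 horizontal : 2 vertical, so at depth z the loaded area has grown by z in each plan dimension:
Δσ = qBL/((B+z)(L+z)) = 107×1.6×2.5/((1.6+1.9)(2.5+1.9)) = 27.792 kPa

Δσ_z ≈ 27.8 kPa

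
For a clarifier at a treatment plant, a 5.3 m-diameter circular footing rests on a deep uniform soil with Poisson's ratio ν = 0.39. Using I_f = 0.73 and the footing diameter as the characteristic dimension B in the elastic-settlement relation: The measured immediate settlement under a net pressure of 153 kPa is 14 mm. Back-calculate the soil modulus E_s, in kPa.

S_e = q·B·(1−ν²)/E_s · I_f  ⇒  E_s = q·B·(1−ν²)·I_f / S_e.
E_s = 153 × 5.3 × 0.8479 × 0.73 / 0.014 = 35850 kPa

E_s ≈ 35900 kPa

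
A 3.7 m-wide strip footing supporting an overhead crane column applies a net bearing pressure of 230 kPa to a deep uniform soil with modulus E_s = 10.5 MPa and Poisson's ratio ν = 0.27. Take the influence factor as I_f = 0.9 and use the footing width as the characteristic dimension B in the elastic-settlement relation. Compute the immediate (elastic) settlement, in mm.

Immediate (elastic) settlement: S_e = q·B·(1−ν²)/E_s · I_f.
E_s = 10.5 MPa = 10500 kPa.
S_e = 230 × 3.7 × (1 − 0.27²) / 10500 × 0.9
    = 230 × 3.7 × 0.9271 / 10500 × 0.9
    = 0.06763 m = 67.63 mm

S_e ≈ 67.6 mm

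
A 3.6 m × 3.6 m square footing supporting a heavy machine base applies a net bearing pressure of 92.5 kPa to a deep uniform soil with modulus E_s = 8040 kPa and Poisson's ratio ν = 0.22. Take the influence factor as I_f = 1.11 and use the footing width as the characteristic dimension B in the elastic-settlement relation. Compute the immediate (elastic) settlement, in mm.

Immediate (elastic) settlement: S_e = q·B·(1−ν²)/E_s · I_f.
S_e = 92.5 × 3.6 × (1 − 0.22²) / 8040 × 1.11
    = 92.5 × 3.6 × 0.9516 / 8040 × 1.11
    = 0.04375 m = 43.75 mm

S_e ≈ 43.7 mm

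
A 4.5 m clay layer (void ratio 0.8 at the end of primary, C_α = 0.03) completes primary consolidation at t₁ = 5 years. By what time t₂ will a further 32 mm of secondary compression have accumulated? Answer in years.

t₂ ≈ 13.4 years

S_s = C_α·H/(1+e_p)·log₁₀(t₂/t₁) ⇒ log₁₀(t₂/t₁) = S_s·(1+e_p)/(C_α·H).
log₁₀(t₂/t₁) = 0.032 × (1+0.8) / (0.03×4.5) = 0.4267
t₂ = t₁ × 10^0.4267 = 5 × 2.671 = 13.35 years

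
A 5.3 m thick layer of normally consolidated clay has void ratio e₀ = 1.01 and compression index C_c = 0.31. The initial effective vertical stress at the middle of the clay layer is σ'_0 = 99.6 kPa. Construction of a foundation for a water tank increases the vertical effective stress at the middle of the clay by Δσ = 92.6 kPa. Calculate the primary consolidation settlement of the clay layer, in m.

S_c ≈ 0.233 m

Final effective stress: σ'_f = σ'_0 + Δσ = 99.6 + 92.6 = 192.2 kPa.
Normally consolidated clay, so the full stress increment lies on the virgin compression line:
S_c = C_c·H/(1+e₀)·log₁₀(σ'_f/σ'_0) = 0.31×5.3/(1+1.01)×log₁₀(192.2/99.6)
    = 0.81741 × 0.28549 = 0.2334 m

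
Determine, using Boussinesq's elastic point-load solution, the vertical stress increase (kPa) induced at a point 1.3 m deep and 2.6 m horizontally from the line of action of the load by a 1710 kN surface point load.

Boussinesq vertical stress below a point load on an elastic half-space:
Δσ_z = 3P/(2πz²) · [1 + (r/z)²]^(−5/2)
r/z = 2.6/1.3 = 2; [1+(r/z)²]^(−5/2) = 0.017889.
Δσ_z = 3×1710/(2π×1.3²) × 0.017889 = 483.12 × 0.017889 = 8.643 kPa

Δσ_z ≈ 8.64 kPa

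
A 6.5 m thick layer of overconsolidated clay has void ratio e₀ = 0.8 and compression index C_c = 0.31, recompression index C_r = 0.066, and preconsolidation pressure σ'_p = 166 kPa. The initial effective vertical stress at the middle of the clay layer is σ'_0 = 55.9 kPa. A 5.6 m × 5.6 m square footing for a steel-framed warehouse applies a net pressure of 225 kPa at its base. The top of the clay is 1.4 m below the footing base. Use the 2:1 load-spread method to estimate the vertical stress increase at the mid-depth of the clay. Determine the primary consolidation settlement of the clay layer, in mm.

Mid-depth of clay below the footing base: z = 1.4 + 6.5/2 = 4.65 m.
Stress increase at mid-clay by the 2:1 spreading method:
Δσ = qBL/((B+z)(L+z)) = 225×5.6×5.6/((5.6+4.65)(5.6+4.65)) = 67.16 kPa
Final effective stress: σ'_f = 55.9 + 67.16 = 123.06 kPa.
σ'_f = 123.06 ≤ σ'_p = 166 kPa, so the clay remains overconsolidated and only the recompression index applies:
S_c = C_r·H/(1+e₀)·log₁₀(σ'_f/σ'_0) = 0.066×6.5/1.8×log₁₀(123.06/55.9)
    = 0.23833 × 0.34271 = 0.08168 m

S_c ≈ 81.7 mm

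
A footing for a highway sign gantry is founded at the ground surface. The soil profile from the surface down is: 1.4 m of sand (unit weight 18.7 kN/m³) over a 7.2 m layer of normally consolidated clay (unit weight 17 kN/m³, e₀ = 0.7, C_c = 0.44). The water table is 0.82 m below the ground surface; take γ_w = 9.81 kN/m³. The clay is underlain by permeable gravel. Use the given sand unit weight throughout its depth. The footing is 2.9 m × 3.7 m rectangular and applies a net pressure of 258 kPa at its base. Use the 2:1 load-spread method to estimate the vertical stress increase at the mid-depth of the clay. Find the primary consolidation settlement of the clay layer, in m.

Mid-depth of clay below the ground surface: z = 1.4 + 7.2/2 = 5 m.
Total vertical stress at mid-clay: σ_v = 18.7×1.4 + 17×3.6 = 87.38 kPa.
Pore pressure: u = 9.81×(5 − 0.82) = 41.006 kPa.
Initial effective stress: σ'_0 = σ_v − u = 87.38 − 41.006 = 46.374 kPa.
Stress increase at mid-clay by the 2:1 spreading method:
Δσ = qBL/((B+z)(L+z)) = 258×2.9×3.7/((2.9+5)(3.7+5)) = 40.278 kPa
Final effective stress: σ'_f = σ'_0 + Δσ = 46.374 + 40.278 = 86.652 kPa.
Normally consolidated clay, so the full stress increment lies on the virgin compression line:
S_c = C_c·H/(1+e₀)·log₁₀(σ'_f/σ'_0) = 0.44×7.2/(1+0.7)×log₁₀(86.652/46.374)
    = 1.8635 × 0.2715 = 0.5059 m

S_c ≈ 0.506 m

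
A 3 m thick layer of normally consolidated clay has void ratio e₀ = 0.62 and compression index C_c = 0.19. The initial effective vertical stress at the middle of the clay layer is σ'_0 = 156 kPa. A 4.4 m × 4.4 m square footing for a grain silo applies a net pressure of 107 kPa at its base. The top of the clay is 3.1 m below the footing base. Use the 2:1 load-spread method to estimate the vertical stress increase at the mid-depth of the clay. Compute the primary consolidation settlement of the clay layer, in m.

S_c ≈ 0.0232 m

Mid-depth of clay below the footing base: z = 3.1 + 3/2 = 4.6 m.
Stress increase at mid-clay by the 2:1 spreading method:
Δσ = qBL/((B+z)(L+z)) = 107×4.4×4.4/((4.4+4.6)(4.4+4.6)) = 25.574 kPa
Final effective stress: σ'_f = σ'_0 + Δσ = 156 + 25.574 = 181.57 kPa.
Normally consolidated clay, so the full stress increment lies on the virgin compression line:
S_c = C_c·H/(1+e₀)·log₁₀(σ'_f/σ'_0) = 0.19×3/(1+0.62)×log₁₀(181.57/156)
    = 0.35185 × 0.065919 = 0.02319 m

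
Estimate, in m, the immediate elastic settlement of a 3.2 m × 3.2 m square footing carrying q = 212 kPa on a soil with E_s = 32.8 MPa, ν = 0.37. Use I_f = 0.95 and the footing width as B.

S_e ≈ 0.017 m

Immediate (elastic) settlement: S_e = q·B·(1−ν²)/E_s · I_f.
E_s = 32.8 MPa = 32800 kPa.
S_e = 212 × 3.2 × (1 − 0.37²) / 32800 × 0.95
    = 212 × 3.2 × 0.8631 / 32800 × 0.95
    = 0.01696 m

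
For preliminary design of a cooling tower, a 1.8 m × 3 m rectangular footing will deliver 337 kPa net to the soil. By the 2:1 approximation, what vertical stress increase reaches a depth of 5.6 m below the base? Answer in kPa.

By the 2:1 method the load spreads at 1 horizontal : 2 vertical, so at depth z the loaded area has grown by z in each plan dimension:
Δσ = qBL/((B+z)(L+z)) = 337×1.8×3/((1.8+5.6)(3+5.6)) = 28.595 kPa

Δσ_z ≈ 28.6 kPa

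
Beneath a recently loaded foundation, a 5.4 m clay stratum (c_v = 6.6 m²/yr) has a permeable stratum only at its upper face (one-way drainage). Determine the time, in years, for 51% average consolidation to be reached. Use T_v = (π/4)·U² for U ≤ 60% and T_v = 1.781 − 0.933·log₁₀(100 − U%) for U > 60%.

Drainage path length: H_d = H = 5.4 m (single drainage).
U ≤ 60%: T_v = (π/4)·U² = (π/4)×0.51² = 0.20428.
t = T_v·H_d²/c_v = 0.20428×5.4²/6.6 = 0.9025 years.

t ≈ 0.903 years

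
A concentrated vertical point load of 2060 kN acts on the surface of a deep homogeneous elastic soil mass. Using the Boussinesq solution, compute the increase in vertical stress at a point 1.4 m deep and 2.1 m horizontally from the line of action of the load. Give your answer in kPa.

Δσ_z ≈ 26.4 kPa

Boussinesq vertical stress below a point load on an elastic half-space:
Δσ_z = 3P/(2πz²) · [1 + (r/z)²]^(−5/2)
r/z = 2.1/1.4 = 1.5; [1+(r/z)²]^(−5/2) = 0.052516.
Δσ_z = 3×2060/(2π×1.4²) × 0.052516 = 501.83 × 0.052516 = 26.35 kPa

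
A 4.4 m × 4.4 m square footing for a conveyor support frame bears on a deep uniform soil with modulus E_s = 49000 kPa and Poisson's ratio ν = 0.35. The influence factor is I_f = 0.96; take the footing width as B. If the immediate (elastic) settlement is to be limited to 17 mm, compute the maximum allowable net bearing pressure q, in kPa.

S_e = q·B·(1−ν²)/E_s · I_f  ⇒  q = S_e·E_s / (B·(1−ν²)·I_f).
q = 0.017 × 49000 / (4.4 × 0.8775 × 0.96) = 224.7 kPa

q ≈ 225 kPa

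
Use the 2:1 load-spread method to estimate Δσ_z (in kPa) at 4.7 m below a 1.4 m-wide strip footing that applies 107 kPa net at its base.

Δσ_z ≈ 24.6 kPa

By the 2:1 method the load spreads at 1 horizontal : 2 vertical, so at depth z the loaded area has grown by z in each plan dimension:
Δσ = qB/(B+z) = 107×1.4/(1.4+4.7) = 24.557 kPa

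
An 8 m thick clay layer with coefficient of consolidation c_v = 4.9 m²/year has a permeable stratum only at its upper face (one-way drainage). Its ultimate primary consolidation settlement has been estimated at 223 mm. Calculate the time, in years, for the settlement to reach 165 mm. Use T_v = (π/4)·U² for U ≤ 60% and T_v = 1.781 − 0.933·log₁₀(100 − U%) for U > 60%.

t ≈ 6.02 years

Drainage path length: H_d = H = 8 m (single drainage).
U = S(t)/S_ult = 165/223 = 0.7399.
U > 60%: T_v = 1.781 − 0.933·log₁₀(100 − 73.991) = 0.46069.
t = T_v·H_d²/c_v = 0.46069×8²/4.9 = 6.017 years.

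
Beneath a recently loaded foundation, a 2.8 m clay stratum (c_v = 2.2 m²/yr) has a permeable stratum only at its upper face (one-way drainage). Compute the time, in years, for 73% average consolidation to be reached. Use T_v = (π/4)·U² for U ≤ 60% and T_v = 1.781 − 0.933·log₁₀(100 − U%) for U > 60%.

t ≈ 1.59 years

Drainage path length: H_d = H = 2.8 m (single drainage).
U > 60%: T_v = 1.781 − 0.933·log₁₀(100 − 73) = 0.44554.
t = T_v·H_d²/c_v = 0.44554×2.8²/2.2 = 1.588 years.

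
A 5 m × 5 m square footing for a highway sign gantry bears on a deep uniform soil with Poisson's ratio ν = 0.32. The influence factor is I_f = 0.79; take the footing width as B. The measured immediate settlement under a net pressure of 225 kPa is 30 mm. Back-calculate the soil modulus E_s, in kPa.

S_e = q·B·(1−ν²)/E_s · I_f  ⇒  E_s = q·B·(1−ν²)·I_f / S_e.
E_s = 225 × 5 × 0.8976 × 0.79 / 0.03 = 26590 kPa

E_s ≈ 26600 kPa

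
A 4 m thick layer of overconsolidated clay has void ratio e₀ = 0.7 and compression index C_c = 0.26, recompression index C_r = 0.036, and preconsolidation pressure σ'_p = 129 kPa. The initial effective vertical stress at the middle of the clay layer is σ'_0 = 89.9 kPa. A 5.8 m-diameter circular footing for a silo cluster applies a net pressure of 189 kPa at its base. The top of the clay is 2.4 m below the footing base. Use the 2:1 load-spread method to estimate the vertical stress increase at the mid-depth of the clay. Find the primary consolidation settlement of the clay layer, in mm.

S_c ≈ 55.1 mm

Mid-depth of clay below the footing base: z = 2.4 + 4/2 = 4.4 m.
Stress increase at mid-clay by the 2:1 spreading method:
Δσ ≈ qD²/(D+z)² = 189×5.8²/(5.8+4.4)² = 61.111 kPa
Final effective stress: σ'_f = 89.9 + 61.111 = 151.01 kPa.
σ'_f = 151.01 > σ'_p = 129 kPa, so the stress path crosses the preconsolidation pressure — recompression up to σ'_p, then virgin compression beyond:
S_c = H/(1+e₀)·[C_r·log₁₀(σ'_p/σ'_0) + C_c·log₁₀(σ'_f/σ'_p)]
    = 4/1.7 × [0.036×log₁₀(129/89.9) + 0.26×log₁₀(151.01/129)]
    = 2.3529 × [0.0056459 + 0.017788] = 0.05514 m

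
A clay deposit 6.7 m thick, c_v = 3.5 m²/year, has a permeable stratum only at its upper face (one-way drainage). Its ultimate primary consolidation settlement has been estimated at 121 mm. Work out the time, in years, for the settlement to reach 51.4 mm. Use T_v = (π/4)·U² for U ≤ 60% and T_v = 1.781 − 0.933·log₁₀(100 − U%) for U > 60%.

Drainage path length: H_d = H = 6.7 m (single drainage).
U = S(t)/S_ult = 51.4/121 = 0.4248.
U ≤ 60%: T_v = (π/4)·U² = (π/4)×0.42479² = 0.14172.
t = T_v·H_d²/c_v = 0.14172×6.7²/3.5 = 1.818 years.

t ≈ 1.82 years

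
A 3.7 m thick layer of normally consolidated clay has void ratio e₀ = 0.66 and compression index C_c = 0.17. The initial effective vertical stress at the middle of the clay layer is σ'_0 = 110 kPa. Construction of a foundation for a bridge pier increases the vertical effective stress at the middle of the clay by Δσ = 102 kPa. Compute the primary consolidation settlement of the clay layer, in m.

S_c ≈ 0.108 m

Final effective stress: σ'_f = σ'_0 + Δσ = 110 + 102 = 212 kPa.
Normally consolidated clay, so the full stress increment lies on the virgin compression line:
S_c = C_c·H/(1+e₀)·log₁₀(σ'_f/σ'_0) = 0.17×3.7/(1+0.66)×log₁₀(212/110)
    = 0.37892 × 0.28494 = 0.108 m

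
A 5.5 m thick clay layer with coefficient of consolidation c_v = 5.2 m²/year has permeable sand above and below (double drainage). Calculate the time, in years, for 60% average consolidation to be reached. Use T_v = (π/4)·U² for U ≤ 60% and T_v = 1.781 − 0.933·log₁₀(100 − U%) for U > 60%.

t ≈ 0.411 years

Drainage path length: H_d = H/2 = 2.75 m (double drainage).
U ≤ 60%: T_v = (π/4)·U² = (π/4)×0.6² = 0.28274.
t = T_v·H_d²/c_v = 0.28274×2.75²/5.2 = 0.4112 years.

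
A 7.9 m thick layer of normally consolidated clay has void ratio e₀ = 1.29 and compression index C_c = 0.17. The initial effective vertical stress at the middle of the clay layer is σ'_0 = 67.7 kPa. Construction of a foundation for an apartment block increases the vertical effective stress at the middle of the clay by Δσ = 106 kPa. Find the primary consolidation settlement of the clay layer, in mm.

Final effective stress: σ'_f = σ'_0 + Δσ = 67.7 + 106 = 173.7 kPa.
Normally consolidated clay, so the full stress increment lies on the virgin compression line:
S_c = C_c·H/(1+e₀)·log₁₀(σ'_f/σ'_0) = 0.17×7.9/(1+1.29)×log₁₀(173.7/67.7)
    = 0.58646 × 0.40921 = 0.24 m

S_c ≈ 240 mm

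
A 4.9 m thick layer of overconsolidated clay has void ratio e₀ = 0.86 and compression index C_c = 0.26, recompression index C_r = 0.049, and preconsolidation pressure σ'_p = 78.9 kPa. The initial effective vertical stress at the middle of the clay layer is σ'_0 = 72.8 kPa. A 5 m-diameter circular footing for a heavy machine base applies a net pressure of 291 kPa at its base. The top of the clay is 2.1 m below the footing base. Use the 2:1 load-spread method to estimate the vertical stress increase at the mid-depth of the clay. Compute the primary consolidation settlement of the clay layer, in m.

S_c ≈ 0.201 m

Mid-depth of clay below the footing base: z = 2.1 + 4.9/2 = 4.55 m.
Stress increase at mid-clay by the 2:1 spreading method:
Δσ ≈ qD²/(D+z)² = 291×5²/(5+4.55)² = 79.768 kPa
Final effective stress: σ'_f = 72.8 + 79.768 = 152.57 kPa.
σ'_f = 152.57 > σ'_p = 78.9 kPa, so the stress path crosses the preconsolidation pressure — recompression up to σ'_p, then virgin compression beyond:
S_c = H/(1+e₀)·[C_r·log₁₀(σ'_p/σ'_0) + C_c·log₁₀(σ'_f/σ'_p)]
    = 4.9/1.86 × [0.049×log₁₀(78.9/72.8) + 0.26×log₁₀(152.57/78.9)]
    = 2.6344 × [0.0017123 + 0.074462] = 0.2007 m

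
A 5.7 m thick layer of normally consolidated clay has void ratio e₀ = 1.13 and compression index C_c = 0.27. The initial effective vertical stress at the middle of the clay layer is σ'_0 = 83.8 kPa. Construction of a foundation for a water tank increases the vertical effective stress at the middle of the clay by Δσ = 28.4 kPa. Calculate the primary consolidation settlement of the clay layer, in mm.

S_c ≈ 91.6 mm

Final effective stress: σ'_f = σ'_0 + Δσ = 83.8 + 28.4 = 112.2 kPa.
Normally consolidated clay, so the full stress increment lies on the virgin compression line:
S_c = C_c·H/(1+e₀)·log₁₀(σ'_f/σ'_0) = 0.27×5.7/(1+1.13)×log₁₀(112.2/83.8)
    = 0.72254 × 0.12675 = 0.09158 m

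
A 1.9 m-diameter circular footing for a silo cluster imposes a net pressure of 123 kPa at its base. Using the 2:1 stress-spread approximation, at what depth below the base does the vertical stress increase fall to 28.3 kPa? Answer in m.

z ≈ 2.06 m

2:1 spreading — at depth z the loaded area has grown by z in each plan dimension:
qD²/(D+z)² = Δσ_z ⇒ z = D(√(q/Δσ_z) − 1) = 1.9×(√(123/28.3) − 1) = 2.061 m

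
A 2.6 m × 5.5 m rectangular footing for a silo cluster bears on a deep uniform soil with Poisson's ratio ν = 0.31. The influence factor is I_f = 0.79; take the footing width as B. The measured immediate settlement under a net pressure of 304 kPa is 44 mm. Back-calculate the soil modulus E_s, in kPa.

S_e = q·B·(1−ν²)/E_s · I_f  ⇒  E_s = q·B·(1−ν²)·I_f / S_e.
E_s = 304 × 2.6 × 0.9039 × 0.79 / 0.044 = 12830 kPa

E_s ≈ 12800 kPa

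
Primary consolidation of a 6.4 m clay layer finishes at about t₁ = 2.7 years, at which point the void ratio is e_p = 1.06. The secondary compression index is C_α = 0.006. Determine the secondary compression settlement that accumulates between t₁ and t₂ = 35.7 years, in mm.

Secondary compression: S_s = C_α·H/(1+e_p)·log₁₀(t₂/t₁)
S_s = 0.006×6.4/(1+1.06)×log₁₀(35.7/2.7)
    = 0.01864 × 1.121 = 0.0209 m

S_s ≈ 20.9 mm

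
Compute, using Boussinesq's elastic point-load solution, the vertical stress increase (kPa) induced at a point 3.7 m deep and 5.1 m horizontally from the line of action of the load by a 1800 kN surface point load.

Boussinesq vertical stress below a point load on an elastic half-space:
Δσ_z = 3P/(2πz²) · [1 + (r/z)²]^(−5/2)
r/z = 5.1/3.7 = 1.3784; [1+(r/z)²]^(−5/2) = 0.069828.
Δσ_z = 3×1800/(2π×3.7²) × 0.069828 = 62.778 × 0.069828 = 4.384 kPa

Δσ_z ≈ 4.38 kPa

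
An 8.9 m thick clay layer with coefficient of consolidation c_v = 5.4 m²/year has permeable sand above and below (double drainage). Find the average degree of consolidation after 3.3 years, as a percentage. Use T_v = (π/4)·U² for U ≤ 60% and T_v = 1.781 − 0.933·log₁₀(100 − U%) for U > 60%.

Drainage path length: H_d = H/2 = 4.45 m (double drainage).
T_v = c_v·t/H_d² = 5.4×3.3/4.45² = 0.89989.
T_v = 0.89989 corresponds to the U > 60% branch:
U = 1 − 10^((1.781 − T_v)/0.933)/100 = 0.912

U ≈ 91.2 %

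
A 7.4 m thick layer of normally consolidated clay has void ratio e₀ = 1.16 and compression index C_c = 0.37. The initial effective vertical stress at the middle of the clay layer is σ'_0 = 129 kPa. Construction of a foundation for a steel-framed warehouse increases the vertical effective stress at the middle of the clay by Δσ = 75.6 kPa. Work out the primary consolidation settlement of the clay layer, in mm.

Final effective stress: σ'_f = σ'_0 + Δσ = 129 + 75.6 = 204.6 kPa.
Normally consolidated clay, so the full stress increment lies on the virgin compression line:
S_c = C_c·H/(1+e₀)·log₁₀(σ'_f/σ'_0) = 0.37×7.4/(1+1.16)×log₁₀(204.6/129)
    = 1.2676 × 0.20032 = 0.2539 m

S_c ≈ 254 mm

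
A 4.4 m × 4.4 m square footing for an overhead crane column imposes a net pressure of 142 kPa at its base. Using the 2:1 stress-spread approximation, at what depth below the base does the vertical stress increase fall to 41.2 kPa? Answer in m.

z ≈ 3.77 m

2:1 spreading — at depth z the loaded area has grown by z in each plan dimension:
qB²/(B+z)² = Δσ_z ⇒ z = B(√(q/Δσ_z) − 1) = 4.4×(√(142/41.2) − 1) = 3.769 m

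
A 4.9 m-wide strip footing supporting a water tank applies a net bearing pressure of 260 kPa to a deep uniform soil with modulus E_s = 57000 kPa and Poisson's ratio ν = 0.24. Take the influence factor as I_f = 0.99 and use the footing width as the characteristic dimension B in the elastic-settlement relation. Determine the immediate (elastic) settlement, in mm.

S_e ≈ 20.9 mm

Immediate (elastic) settlement: S_e = q·B·(1−ν²)/E_s · I_f.
S_e = 260 × 4.9 × (1 − 0.24²) / 57000 × 0.99
    = 260 × 4.9 × 0.9424 / 57000 × 0.99
    = 0.02085 m = 20.85 mm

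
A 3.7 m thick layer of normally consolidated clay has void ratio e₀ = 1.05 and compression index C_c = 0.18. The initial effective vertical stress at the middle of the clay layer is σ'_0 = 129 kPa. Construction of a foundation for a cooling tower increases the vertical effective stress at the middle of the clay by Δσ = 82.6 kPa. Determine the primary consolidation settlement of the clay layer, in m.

Final effective stress: σ'_f = σ'_0 + Δσ = 129 + 82.6 = 211.6 kPa.
Normally consolidated clay, so the full stress increment lies on the virgin compression line:
S_c = C_c·H/(1+e₀)·log₁₀(σ'_f/σ'_0) = 0.18×3.7/(1+1.05)×log₁₀(211.6/129)
    = 0.32488 × 0.21493 = 0.06983 m

S_c ≈ 0.0698 m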